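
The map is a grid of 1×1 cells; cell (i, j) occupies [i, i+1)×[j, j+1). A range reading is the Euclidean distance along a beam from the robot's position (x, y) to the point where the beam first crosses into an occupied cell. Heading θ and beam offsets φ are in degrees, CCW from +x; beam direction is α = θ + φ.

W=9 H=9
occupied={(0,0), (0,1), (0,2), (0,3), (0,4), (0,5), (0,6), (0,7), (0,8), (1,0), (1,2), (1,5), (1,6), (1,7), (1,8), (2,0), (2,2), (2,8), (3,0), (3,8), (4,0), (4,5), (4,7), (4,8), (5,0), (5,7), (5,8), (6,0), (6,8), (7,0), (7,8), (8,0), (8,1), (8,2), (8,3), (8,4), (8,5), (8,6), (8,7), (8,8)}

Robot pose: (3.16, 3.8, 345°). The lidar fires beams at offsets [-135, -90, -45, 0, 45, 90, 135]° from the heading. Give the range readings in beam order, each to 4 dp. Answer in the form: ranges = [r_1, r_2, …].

beam 1: φ=-135°, α=210°
  cosα=-0.8660 sinα=-0.5000 | (3,3) | tMaxX 0.1848 tMaxY 1.6000 | tΔX 1.1547 tΔY 2.0000
    t=0.1848 [x] (2,3)
    t=1.3395 [x] (1,3)
    t=1.6000 [y] (1,2) — stop
  → r_1 = 1.6000
beam 2: φ=-90°, α=255°
  cosα=-0.2588 sinα=-0.9659 | (3,3) | tMaxX 0.6182 tMaxY 0.8282 | tΔX 3.8637 tΔY 1.0353
    t=0.6182 [x] (2,3)
    t=0.8282 [y] (2,2) — stop
  → r_2 = 0.8282
beam 3: φ=-45°, α=300°
  cosα=0.5000 sinα=-0.8660 | (3,3) | tMaxX 1.6800 tMaxY 0.9238 | tΔX 2.0000 tΔY 1.1547
    t=0.9238 [y] (3,2)
    t=1.6800 [x] (4,2)
    t=2.0785 [y] (4,1)
    t=3.2332 [y] (4,0) — stop
  → r_3 = 3.2332
beam 4: φ=0°, α=345°
  cosα=0.9659 sinα=-0.2588 | (3,3) | tMaxX 0.8696 tMaxY 3.0910 | tΔX 1.0353 tΔY 3.8637
    t=0.8696 [x] (4,3)
    t=1.9049 [x] (5,3)
    t=2.9402 [x] (6,3)
    t=3.0910 [y] (6,2)
    t=3.9755 [x] (7,2)
    t=5.0107 [x] (8,2) — stop
  → r_4 = 5.0107
beam 5: φ=45°, α=30°
  cosα=0.8660 sinα=0.5000 | (3,3) | tMaxX 0.9699 tMaxY 0.4000 | tΔX 1.1547 tΔY 2.0000
    t=0.4000 [y] (3,4)
    t=0.9699 [x] (4,4)
    t=2.1246 [x] (5,4)
    t=2.4000 [y] (5,5)
    t=3.2793 [x] (6,5)
    t=4.4000 [y] (6,6)
    t=4.4341 [x] (7,6)
    t=5.5888 [x] (8,6) — stop
  → r_5 = 5.5888
beam 6: φ=90°, α=75°
  cosα=0.2588 sinα=0.9659 | (3,3) | tMaxX 3.2455 tMaxY 0.2071 | tΔX 3.8637 tΔY 1.0353
    t=0.2071 [y] (3,4)
    t=1.2423 [y] (3,5)
    t=2.2776 [y] (3,6)
    t=3.2455 [x] (4,6)
    t=3.3129 [y] (4,7) — stop
  → r_6 = 3.3129
beam 7: φ=135°, α=120°
  cosα=-0.5000 sinα=0.8660 | (3,3) | tMaxX 0.3200 tMaxY 0.2309 | tΔX 2.0000 tΔY 1.1547
    t=0.2309 [y] (3,4)
    t=0.3200 [x] (2,4)
    t=1.3856 [y] (2,5)
    t=2.3200 [x] (1,5) — stop
  → r_7 = 2.3200

ranges = [1.6000, 0.8282, 3.2332, 5.0107, 5.5888, 3.3129, 2.3200]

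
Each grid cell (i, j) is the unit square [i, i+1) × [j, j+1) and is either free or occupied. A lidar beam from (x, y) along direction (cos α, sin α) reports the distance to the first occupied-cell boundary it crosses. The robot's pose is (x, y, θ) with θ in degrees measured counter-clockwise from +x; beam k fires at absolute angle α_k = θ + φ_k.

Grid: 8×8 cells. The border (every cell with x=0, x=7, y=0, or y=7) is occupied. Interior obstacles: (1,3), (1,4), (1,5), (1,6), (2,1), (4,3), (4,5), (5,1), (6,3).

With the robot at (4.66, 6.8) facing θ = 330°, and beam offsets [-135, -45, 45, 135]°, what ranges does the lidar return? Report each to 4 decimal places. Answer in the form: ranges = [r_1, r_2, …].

ranges = [2.7538, 0.8282, 0.7727, 0.2071]

beam 1: φ=-135°, α=195°
  d=(-0.9659,-0.2588)  start (4,6)  tX=0.6833 tY=3.0910  stride 1/|dx|=1.0353 1/|dy|=3.8637
    cross x-line → (3,6), t=0.6833
    cross x-line → (2,6), t=1.7186
    cross x-line → (1,6), t=2.7538 (wall)
  → r_1 = 2.7538
beam 2: φ=-45°, α=285°
  d=(0.2588,-0.9659)  start (4,6)  tX=1.3137 tY=0.8282  stride 1/|dx|=3.8637 1/|dy|=1.0353
    cross y-line → (4,5), t=0.8282 (wall)
  → r_2 = 0.8282
beam 3: φ=45°, α=15°
  d=(0.9659,0.2588)  start (4,6)  tX=0.3520 tY=0.7727  stride 1/|dx|=1.0353 1/|dy|=3.8637
    cross x-line → (5,6), t=0.3520
    cross y-line → (5,7), t=0.7727 (wall)
  → r_3 = 0.7727
beam 4: φ=135°, α=105°
  d=(-0.2588,0.9659)  start (4,6)  tX=2.5500 tY=0.2071  stride 1/|dx|=3.8637 1/|dy|=1.0353
    cross y-line → (4,7), t=0.2071 (wall)
  → r_4 = 0.2071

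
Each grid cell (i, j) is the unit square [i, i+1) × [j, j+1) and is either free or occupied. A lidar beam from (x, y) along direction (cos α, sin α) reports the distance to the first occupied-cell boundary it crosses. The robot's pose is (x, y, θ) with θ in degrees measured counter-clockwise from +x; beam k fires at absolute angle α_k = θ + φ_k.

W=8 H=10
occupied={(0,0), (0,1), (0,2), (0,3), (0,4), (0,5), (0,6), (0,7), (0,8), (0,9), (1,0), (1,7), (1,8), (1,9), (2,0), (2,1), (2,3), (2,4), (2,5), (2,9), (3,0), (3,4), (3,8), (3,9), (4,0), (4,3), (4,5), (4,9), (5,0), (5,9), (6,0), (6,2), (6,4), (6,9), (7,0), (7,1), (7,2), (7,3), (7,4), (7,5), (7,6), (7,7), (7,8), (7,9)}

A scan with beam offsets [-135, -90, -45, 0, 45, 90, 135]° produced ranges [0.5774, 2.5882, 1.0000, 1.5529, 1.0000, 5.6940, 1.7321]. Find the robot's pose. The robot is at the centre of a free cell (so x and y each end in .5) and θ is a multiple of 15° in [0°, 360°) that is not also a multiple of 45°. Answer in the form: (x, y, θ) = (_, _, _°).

(x, y, θ) = (5.5, 3.5, 345°)

Candidates: 36 free-cell centres × 16 headings = 576 poses. Raycast each; keep the one whose scan matches to 4 dp.
  (3.5, 5.5, 120°): beam 1 = 0.5176 ≠ 0.5774 ✗
  (2.5, 7.5, 165°): beam 1 = 1.0000 ≠ 0.5774 ✗
  (1.5, 6.5, 75°): beam 1 = 1.0000 ≠ 0.5774 ✗
  …
  (5.5, 3.5, 345°): r_1=0.5774, r_2=2.5882, r_3=1.0000, r_4=1.5529, r_5=1.0000, r_6=5.6940, r_7=1.7321 — all match ✓
No second candidate reproduces the full scan.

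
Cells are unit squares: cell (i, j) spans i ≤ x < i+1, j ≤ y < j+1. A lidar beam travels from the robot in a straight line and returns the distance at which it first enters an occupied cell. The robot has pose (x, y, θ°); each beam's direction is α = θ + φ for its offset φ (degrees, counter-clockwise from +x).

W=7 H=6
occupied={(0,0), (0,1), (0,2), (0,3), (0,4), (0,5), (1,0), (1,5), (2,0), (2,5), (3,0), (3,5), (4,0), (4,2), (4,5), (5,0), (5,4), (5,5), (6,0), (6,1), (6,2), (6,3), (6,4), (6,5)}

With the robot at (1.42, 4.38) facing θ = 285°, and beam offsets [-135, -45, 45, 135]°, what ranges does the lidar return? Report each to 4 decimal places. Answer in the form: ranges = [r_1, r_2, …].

beam 1: φ=-135°, α=150°
  d=(-0.8660,0.5000)  start (1,4)  tX=0.4850 tY=1.2400  stride 1/|dx|=1.1547 1/|dy|=2.0000
    cross x-line → (0,4), t=0.4850 (wall)
  → r_1 = 0.4850
beam 2: φ=-45°, α=240°
  d=(-0.5000,-0.8660)  start (1,4)  tX=0.8400 tY=0.4388  stride 1/|dx|=2.0000 1/|dy|=1.1547
    cross y-line → (1,3), t=0.4388
    cross x-line → (0,3), t=0.8400 (wall)
  → r_2 = 0.8400
beam 3: φ=45°, α=330°
  d=(0.8660,-0.5000)  start (1,4)  tX=0.6697 tY=0.7600  stride 1/|dx|=1.1547 1/|dy|=2.0000
    cross x-line → (2,4), t=0.6697
    cross y-line → (2,3), t=0.7600
    cross x-line → (3,3), t=1.8244
    cross y-line → (3,2), t=2.7600
    cross x-line → (4,2), t=2.9791 (wall)
  → r_3 = 2.9791
beam 4: φ=135°, α=60°
  d=(0.5000,0.8660)  start (1,4)  tX=1.1600 tY=0.7159  stride 1/|dx|=2.0000 1/|dy|=1.1547
    cross y-line → (1,5), t=0.7159 (wall)
  → r_4 = 0.7159

ranges = [0.4850, 0.8400, 2.9791, 0.7159]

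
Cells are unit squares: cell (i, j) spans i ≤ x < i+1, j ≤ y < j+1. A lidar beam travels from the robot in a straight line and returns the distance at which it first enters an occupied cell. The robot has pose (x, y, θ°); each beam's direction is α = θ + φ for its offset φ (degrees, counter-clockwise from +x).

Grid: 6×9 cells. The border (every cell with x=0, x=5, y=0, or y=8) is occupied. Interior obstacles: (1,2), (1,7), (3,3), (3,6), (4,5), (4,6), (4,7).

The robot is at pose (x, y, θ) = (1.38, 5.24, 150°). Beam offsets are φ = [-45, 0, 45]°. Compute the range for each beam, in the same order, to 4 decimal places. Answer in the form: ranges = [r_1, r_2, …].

beam 1: φ=-45°, α=105°
  d=(-0.2588,0.9659)  start (1,5)  tX=1.4682 tY=0.7868  stride 1/|dx|=3.8637 1/|dy|=1.0353
    cross y-line → (1,6), t=0.7868
    cross x-line → (0,6), t=1.4682 (wall)
  → r_1 = 1.4682
beam 2: φ=0°, α=150°
  d=(-0.8660,0.5000)  start (1,5)  tX=0.4388 tY=1.5200  stride 1/|dx|=1.1547 1/|dy|=2.0000
    cross x-line → (0,5), t=0.4388 (wall)
  → r_2 = 0.4388
beam 3: φ=45°, α=195°
  d=(-0.9659,-0.2588)  start (1,5)  tX=0.3934 tY=0.9273  stride 1/|dx|=1.0353 1/|dy|=3.8637
    cross x-line → (0,5), t=0.3934 (wall)
  → r_3 = 0.3934

ranges = [1.4682, 0.4388, 0.3934]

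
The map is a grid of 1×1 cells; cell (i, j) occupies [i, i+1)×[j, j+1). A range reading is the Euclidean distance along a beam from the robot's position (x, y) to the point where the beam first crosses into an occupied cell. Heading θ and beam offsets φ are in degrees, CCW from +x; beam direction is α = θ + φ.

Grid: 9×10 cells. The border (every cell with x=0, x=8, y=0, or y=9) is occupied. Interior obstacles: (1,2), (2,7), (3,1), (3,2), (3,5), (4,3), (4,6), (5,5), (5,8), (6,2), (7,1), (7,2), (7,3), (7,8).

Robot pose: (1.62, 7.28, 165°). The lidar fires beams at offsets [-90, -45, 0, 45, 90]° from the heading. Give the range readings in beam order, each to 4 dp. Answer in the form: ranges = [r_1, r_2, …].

ranges = [1.7807, 1.2400, 0.6419, 0.7159, 2.3955]

beam 1: φ=-90°, α=75°
  direction (0.2588, 0.9659); cell (1,7); t to first gridline: x 1.4682, y 0.7454 (then +3.8637 / +1.0353)
    (1,8) via y @ 0.7454
    (2,8) via x @ 1.4682
    (2,9) via y @ 1.7807  # hit
  → r_1 = 1.7807
beam 2: φ=-45°, α=120°
  direction (-0.5000, 0.8660); cell (1,7); t to first gridline: x 1.2400, y 0.8314 (then +2.0000 / +1.1547)
    (1,8) via y @ 0.8314
    (0,8) via x @ 1.2400  # hit
  → r_2 = 1.2400
beam 3: φ=0°, α=165°
  direction (-0.9659, 0.2588); cell (1,7); t to first gridline: x 0.6419, y 2.7819 (then +1.0353 / +3.8637)
    (0,7) via x @ 0.6419  # hit
  → r_3 = 0.6419
beam 4: φ=45°, α=210°
  direction (-0.8660, -0.5000); cell (1,7); t to first gridline: x 0.7159, y 0.5600 (then +1.1547 / +2.0000)
    (1,6) via y @ 0.5600
    (0,6) via x @ 0.7159  # hit
  → r_4 = 0.7159
beam 5: φ=90°, α=255°
  direction (-0.2588, -0.9659); cell (1,7); t to first gridline: x 2.3955, y 0.2899 (then +3.8637 / +1.0353)
    (1,6) via y @ 0.2899
    (1,5) via y @ 1.3252
    (1,4) via y @ 2.3604
    (0,4) via x @ 2.3955  # hit
  → r_5 = 2.3955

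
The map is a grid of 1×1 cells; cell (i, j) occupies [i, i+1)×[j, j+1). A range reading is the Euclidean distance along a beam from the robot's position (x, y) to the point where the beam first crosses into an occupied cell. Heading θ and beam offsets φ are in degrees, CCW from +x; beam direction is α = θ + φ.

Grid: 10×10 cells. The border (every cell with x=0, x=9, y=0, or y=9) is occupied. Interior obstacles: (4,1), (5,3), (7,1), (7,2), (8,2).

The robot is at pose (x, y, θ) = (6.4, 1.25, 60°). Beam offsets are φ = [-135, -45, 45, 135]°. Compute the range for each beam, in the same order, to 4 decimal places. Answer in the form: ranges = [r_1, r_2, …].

ranges = [0.2588, 0.6212, 1.8117, 0.9659]

beam 1: φ=-135°, α=285°
  direction (0.2588, -0.9659); cell (6,1); t to first gridline: x 2.3182, y 0.2588 (then +3.8637 / +1.0353)
    (6,0) via y @ 0.2588  # hit
  → r_1 = 0.2588
beam 2: φ=-45°, α=15°
  direction (0.9659, 0.2588); cell (6,1); t to first gridline: x 0.6212, y 2.8978 (then +1.0353 / +3.8637)
    (7,1) via x @ 0.6212  # hit
  → r_2 = 0.6212
beam 3: φ=45°, α=105°
  direction (-0.2588, 0.9659); cell (6,1); t to first gridline: x 1.5455, y 0.7765 (then +3.8637 / +1.0353)
    (6,2) via y @ 0.7765
    (5,2) via x @ 1.5455
    (5,3) via y @ 1.8117  # hit
  → r_3 = 1.8117
beam 4: φ=135°, α=195°
  direction (-0.9659, -0.2588); cell (6,1); t to first gridline: x 0.4141, y 0.9659 (then +1.0353 / +3.8637)
    (5,1) via x @ 0.4141
    (5,0) via y @ 0.9659  # hit
  → r_4 = 0.9659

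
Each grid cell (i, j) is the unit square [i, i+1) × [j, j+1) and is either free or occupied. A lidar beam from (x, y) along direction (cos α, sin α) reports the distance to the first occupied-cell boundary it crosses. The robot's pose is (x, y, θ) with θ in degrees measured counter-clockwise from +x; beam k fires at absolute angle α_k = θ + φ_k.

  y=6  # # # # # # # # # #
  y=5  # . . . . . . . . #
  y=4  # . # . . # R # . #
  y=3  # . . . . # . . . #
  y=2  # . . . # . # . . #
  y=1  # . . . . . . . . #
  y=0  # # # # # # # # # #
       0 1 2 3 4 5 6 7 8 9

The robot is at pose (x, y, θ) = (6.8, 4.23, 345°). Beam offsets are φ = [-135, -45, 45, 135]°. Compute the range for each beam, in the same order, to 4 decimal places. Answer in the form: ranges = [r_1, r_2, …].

ranges = [0.9238, 3.7297, 0.2309, 2.0438]

beam 1: φ=-135°, α=210°
  d=(-0.8660,-0.5000)  start (6,4)  tX=0.9238 tY=0.4600  stride 1/|dx|=1.1547 1/|dy|=2.0000
    cross y-line → (6,3), t=0.4600
    cross x-line → (5,3), t=0.9238 (wall)
  → r_1 = 0.9238
beam 2: φ=-45°, α=300°
  d=(0.5000,-0.8660)  start (6,4)  tX=0.4000 tY=0.2656  stride 1/|dx|=2.0000 1/|dy|=1.1547
    cross y-line → (6,3), t=0.2656
    cross x-line → (7,3), t=0.4000
    cross y-line → (7,2), t=1.4203
    cross x-line → (8,2), t=2.4000
    cross y-line → (8,1), t=2.5750
    cross y-line → (8,0), t=3.7297 (wall)
  → r_2 = 3.7297
beam 3: φ=45°, α=30°
  d=(0.8660,0.5000)  start (6,4)  tX=0.2309 tY=1.5400  stride 1/|dx|=1.1547 1/|dy|=2.0000
    cross x-line → (7,4), t=0.2309 (wall)
  → r_3 = 0.2309
beam 4: φ=135°, α=120°
  d=(-0.5000,0.8660)  start (6,4)  tX=1.6000 tY=0.8891  stride 1/|dx|=2.0000 1/|dy|=1.1547
    cross y-line → (6,5), t=0.8891
    cross x-line → (5,5), t=1.6000
    cross y-line → (5,6), t=2.0438 (wall)
  → r_4 = 2.0438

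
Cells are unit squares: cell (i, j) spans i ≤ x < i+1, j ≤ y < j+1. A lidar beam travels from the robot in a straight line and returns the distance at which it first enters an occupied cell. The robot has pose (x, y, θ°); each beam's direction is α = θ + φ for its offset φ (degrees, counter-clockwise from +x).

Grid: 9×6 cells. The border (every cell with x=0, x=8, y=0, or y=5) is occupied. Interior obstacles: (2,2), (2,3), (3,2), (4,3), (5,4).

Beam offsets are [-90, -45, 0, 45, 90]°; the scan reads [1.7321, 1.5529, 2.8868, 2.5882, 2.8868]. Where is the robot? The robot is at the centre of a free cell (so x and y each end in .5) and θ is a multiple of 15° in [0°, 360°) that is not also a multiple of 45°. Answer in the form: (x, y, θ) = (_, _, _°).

Enumerate (i+0.5, j+0.5, θ) over the 23 free cells and 16 admissible headings. For each, cast all 5 beams and compare to the given ranges.
  (6.5, 2.5, 15°): beam 1 = 1.5529 ≠ 1.7321 ✗
  (3.5, 1.5, 75°): beam 1 = 1.9319 ≠ 1.7321 ✗
  (1.5, 3.5, 120°): beam 1 = 0.5774 ≠ 1.7321 ✗
  (6.5, 3.5, 345°): beam 1 = 2.5882 ≠ 1.7321 ✗
  (6.5, 2.5, 240°): beam 2 = 5.6940 ≠ 1.5529 ✗
  …
  (5.5, 2.5, 330°): r_1=1.7321, r_2=1.5529, r_3=2.8868, r_4=2.5882, r_5=2.8868 — all match ✓
Only this pose fits every beam.

(x, y, θ) = (5.5, 2.5, 330°)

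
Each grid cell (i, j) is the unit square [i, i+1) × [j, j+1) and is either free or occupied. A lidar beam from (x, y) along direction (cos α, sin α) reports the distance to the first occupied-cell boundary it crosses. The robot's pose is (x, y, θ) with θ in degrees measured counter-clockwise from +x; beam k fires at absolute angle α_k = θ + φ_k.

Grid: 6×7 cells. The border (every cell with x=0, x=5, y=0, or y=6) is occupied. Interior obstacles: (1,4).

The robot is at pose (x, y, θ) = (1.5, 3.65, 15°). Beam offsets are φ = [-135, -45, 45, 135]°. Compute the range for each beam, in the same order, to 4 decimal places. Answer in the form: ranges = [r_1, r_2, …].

ranges = [1.0000, 4.0415, 0.4041, 0.5774]

beam 1: φ=-135°, α=240°
  direction (-0.5000, -0.8660); cell (1,3); t to first gridline: x 1.0000, y 0.7506 (then +2.0000 / +1.1547)
    (1,2) via y @ 0.7506
    (0,2) via x @ 1.0000  # hit
  → r_1 = 1.0000
beam 2: φ=-45°, α=330°
  direction (0.8660, -0.5000); cell (1,3); t to first gridline: x 0.5774, y 1.3000 (then +1.1547 / +2.0000)
    (2,3) via x @ 0.5774
    (2,2) via y @ 1.3000
    (3,2) via x @ 1.7321
    (4,2) via x @ 2.8868
    (4,1) via y @ 3.3000
    (5,1) via x @ 4.0415  # hit
  → r_2 = 4.0415
beam 3: φ=45°, α=60°
  direction (0.5000, 0.8660); cell (1,3); t to first gridline: x 1.0000, y 0.4041 (then +2.0000 / +1.1547)
    (1,4) via y @ 0.4041  # hit
  → r_3 = 0.4041
beam 4: φ=135°, α=150°
  direction (-0.8660, 0.5000); cell (1,3); t to first gridline: x 0.5774, y 0.7000 (then +1.1547 / +2.0000)
    (0,3) via x @ 0.5774  # hit
  → r_4 = 0.5774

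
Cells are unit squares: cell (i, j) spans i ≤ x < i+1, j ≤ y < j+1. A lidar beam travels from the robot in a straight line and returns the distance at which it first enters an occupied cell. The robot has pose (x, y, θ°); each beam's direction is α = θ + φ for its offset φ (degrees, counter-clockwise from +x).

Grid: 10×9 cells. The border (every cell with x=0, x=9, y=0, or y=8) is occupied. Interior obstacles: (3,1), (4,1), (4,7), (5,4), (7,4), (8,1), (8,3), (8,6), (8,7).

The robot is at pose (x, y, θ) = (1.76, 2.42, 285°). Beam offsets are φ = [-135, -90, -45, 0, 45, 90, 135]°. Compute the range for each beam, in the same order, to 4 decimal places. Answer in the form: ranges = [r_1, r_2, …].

beam 1: φ=-135°, α=150°
  d=(-0.8660,0.5000)  start (1,2)  tX=0.8776 tY=1.1600  stride 1/|dx|=1.1547 1/|dy|=2.0000
    cross x-line → (0,2), t=0.8776 (wall)
  → r_1 = 0.8776
beam 2: φ=-90°, α=195°
  d=(-0.9659,-0.2588)  start (1,2)  tX=0.7868 tY=1.6228  stride 1/|dx|=1.0353 1/|dy|=3.8637
    cross x-line → (0,2), t=0.7868 (wall)
  → r_2 = 0.7868
beam 3: φ=-45°, α=240°
  d=(-0.5000,-0.8660)  start (1,2)  tX=1.5200 tY=0.4850  stride 1/|dx|=2.0000 1/|dy|=1.1547
    cross y-line → (1,1), t=0.4850
    cross x-line → (0,1), t=1.5200 (wall)
  → r_3 = 1.5200
beam 4: φ=0°, α=285°
  d=(0.2588,-0.9659)  start (1,2)  tX=0.9273 tY=0.4348  stride 1/|dx|=3.8637 1/|dy|=1.0353
    cross y-line → (1,1), t=0.4348
    cross x-line → (2,1), t=0.9273
    cross y-line → (2,0), t=1.4701 (wall)
  → r_4 = 1.4701
beam 5: φ=45°, α=330°
  d=(0.8660,-0.5000)  start (1,2)  tX=0.2771 tY=0.8400  stride 1/|dx|=1.1547 1/|dy|=2.0000
    cross x-line → (2,2), t=0.2771
    cross y-line → (2,1), t=0.8400
    cross x-line → (3,1), t=1.4318 (wall)
  → r_5 = 1.4318
beam 6: φ=90°, α=15°
  d=(0.9659,0.2588)  start (1,2)  tX=0.2485 tY=2.2409  stride 1/|dx|=1.0353 1/|dy|=3.8637
    cross x-line → (2,2), t=0.2485
    cross x-line → (3,2), t=1.2837
    cross y-line → (3,3), t=2.2409
    cross x-line → (4,3), t=2.3190
    cross x-line → (5,3), t=3.3543
    cross x-line → (6,3), t=4.3896
    cross x-line → (7,3), t=5.4248
    cross y-line → (7,4), t=6.1047 (wall)
  → r_6 = 6.1047
beam 7: φ=135°, α=60°
  d=(0.5000,0.8660)  start (1,2)  tX=0.4800 tY=0.6697  stride 1/|dx|=2.0000 1/|dy|=1.1547
    cross x-line → (2,2), t=0.4800
    cross y-line → (2,3), t=0.6697
    cross y-line → (2,4), t=1.8244
    cross x-line → (3,4), t=2.4800
    cross y-line → (3,5), t=2.9791
    cross y-line → (3,6), t=4.1338
    cross x-line → (4,6), t=4.4800
    cross y-line → (4,7), t=5.2885 (wall)
  → r_7 = 5.2885

ranges = [0.8776, 0.7868, 1.5200, 1.4701, 1.4318, 6.1047, 5.2885]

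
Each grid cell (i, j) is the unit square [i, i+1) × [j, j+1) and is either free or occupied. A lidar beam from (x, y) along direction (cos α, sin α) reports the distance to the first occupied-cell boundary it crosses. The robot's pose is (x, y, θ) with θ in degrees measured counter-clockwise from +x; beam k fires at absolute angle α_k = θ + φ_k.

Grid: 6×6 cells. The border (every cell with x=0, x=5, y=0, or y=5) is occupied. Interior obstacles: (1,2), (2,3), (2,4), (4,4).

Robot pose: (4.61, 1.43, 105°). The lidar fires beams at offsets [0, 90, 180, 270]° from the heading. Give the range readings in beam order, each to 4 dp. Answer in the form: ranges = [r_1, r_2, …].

beam 1: φ=0°, α=105°
  dir = (cos 105°, sin 105°) = (-0.2588, 0.9659); from cell (4,1)
  next x-line at t=2.3569, next y-line at t=0.5901; Δt_x=3.8637, Δt_y=1.0353
    y: enter (4,2) at t=0.5901
    y: enter (4,3) at t=1.6254
    x: enter (3,3) at t=2.3569
    y: enter (3,4) at t=2.6607
    y: enter (3,5) at t=3.6959 ← occupied
  → r_1 = 3.6959
beam 2: φ=90°, α=195°
  dir = (cos 195°, sin 195°) = (-0.9659, -0.2588); from cell (4,1)
  next x-line at t=0.6315, next y-line at t=1.6614; Δt_x=1.0353, Δt_y=3.8637
    x: enter (3,1) at t=0.6315
    y: enter (3,0) at t=1.6614 ← occupied
  → r_2 = 1.6614
beam 3: φ=180°, α=285°
  dir = (cos 285°, sin 285°) = (0.2588, -0.9659); from cell (4,1)
  next x-line at t=1.5068, next y-line at t=0.4452; Δt_x=3.8637, Δt_y=1.0353
    y: enter (4,0) at t=0.4452 ← occupied
  → r_3 = 0.4452
beam 4: φ=270°, α=15°
  dir = (cos 15°, sin 15°) = (0.9659, 0.2588); from cell (4,1)
  next x-line at t=0.4038, next y-line at t=2.2023; Δt_x=1.0353, Δt_y=3.8637
    x: enter (5,1) at t=0.4038 ← occupied
  → r_4 = 0.4038

ranges = [3.6959, 1.6614, 0.4452, 0.4038]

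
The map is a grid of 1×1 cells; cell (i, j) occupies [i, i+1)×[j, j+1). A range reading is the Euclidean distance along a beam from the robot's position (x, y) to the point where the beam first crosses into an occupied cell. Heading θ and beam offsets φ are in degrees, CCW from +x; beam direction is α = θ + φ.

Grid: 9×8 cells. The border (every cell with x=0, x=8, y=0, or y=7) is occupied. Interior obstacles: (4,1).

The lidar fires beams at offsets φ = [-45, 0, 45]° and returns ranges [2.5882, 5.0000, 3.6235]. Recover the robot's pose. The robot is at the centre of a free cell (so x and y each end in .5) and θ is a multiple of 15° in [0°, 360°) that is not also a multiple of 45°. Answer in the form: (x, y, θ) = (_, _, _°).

The pose lattice has 41·16 = 656 candidates. Test each by forward raycasting.
  (7.5, 6.5, 60°): beam 1 = 0.5176 ≠ 2.5882 ✗
  (2.5, 2.5, 285°): beam 1 = 1.7321 ≠ 2.5882 ✗
  (4.5, 3.5, 195°): beam 1 = 4.0415 ≠ 2.5882 ✗
  (4.5, 3.5, 255°): beam 1 = 4.0415 ≠ 2.5882 ✗
  …
  (3.5, 5.5, 240°): r_1=2.5882, r_2=5.0000, r_3=3.6235 — all match ✓
No second candidate reproduces the full scan.

(x, y, θ) = (3.5, 5.5, 240°)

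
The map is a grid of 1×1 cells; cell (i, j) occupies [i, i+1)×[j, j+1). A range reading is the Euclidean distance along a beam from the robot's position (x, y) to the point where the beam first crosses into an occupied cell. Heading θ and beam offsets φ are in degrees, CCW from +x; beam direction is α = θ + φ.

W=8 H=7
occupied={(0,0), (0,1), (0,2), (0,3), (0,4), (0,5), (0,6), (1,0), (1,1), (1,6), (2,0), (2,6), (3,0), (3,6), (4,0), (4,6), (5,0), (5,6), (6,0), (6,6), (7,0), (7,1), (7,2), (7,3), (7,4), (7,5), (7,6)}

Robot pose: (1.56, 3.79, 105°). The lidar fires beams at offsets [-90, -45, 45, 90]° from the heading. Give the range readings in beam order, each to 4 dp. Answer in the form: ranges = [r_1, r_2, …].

beam 1: φ=-90°, α=15°
  d=(0.9659,0.2588)  start (1,3)  tX=0.4555 tY=0.8114  stride 1/|dx|=1.0353 1/|dy|=3.8637
    cross x-line → (2,3), t=0.4555
    cross y-line → (2,4), t=0.8114
    cross x-line → (3,4), t=1.4908
    cross x-line → (4,4), t=2.5261
    cross x-line → (5,4), t=3.5614
    cross x-line → (6,4), t=4.5966
    cross y-line → (6,5), t=4.6751
    cross x-line → (7,5), t=5.6319 (wall)
  → r_1 = 5.6319
beam 2: φ=-45°, α=60°
  d=(0.5000,0.8660)  start (1,3)  tX=0.8800 tY=0.2425  stride 1/|dx|=2.0000 1/|dy|=1.1547
    cross y-line → (1,4), t=0.2425
    cross x-line → (2,4), t=0.8800
    cross y-line → (2,5), t=1.3972
    cross y-line → (2,6), t=2.5519 (wall)
  → r_2 = 2.5519
beam 3: φ=45°, α=150°
  d=(-0.8660,0.5000)  start (1,3)  tX=0.6466 tY=0.4200  stride 1/|dx|=1.1547 1/|dy|=2.0000
    cross y-line → (1,4), t=0.4200
    cross x-line → (0,4), t=0.6466 (wall)
  → r_3 = 0.6466
beam 4: φ=90°, α=195°
  d=(-0.9659,-0.2588)  start (1,3)  tX=0.5798 tY=3.0523  stride 1/|dx|=1.0353 1/|dy|=3.8637
    cross x-line → (0,3), t=0.5798 (wall)
  → r_4 = 0.5798

ranges = [5.6319, 2.5519, 0.6466, 0.5798]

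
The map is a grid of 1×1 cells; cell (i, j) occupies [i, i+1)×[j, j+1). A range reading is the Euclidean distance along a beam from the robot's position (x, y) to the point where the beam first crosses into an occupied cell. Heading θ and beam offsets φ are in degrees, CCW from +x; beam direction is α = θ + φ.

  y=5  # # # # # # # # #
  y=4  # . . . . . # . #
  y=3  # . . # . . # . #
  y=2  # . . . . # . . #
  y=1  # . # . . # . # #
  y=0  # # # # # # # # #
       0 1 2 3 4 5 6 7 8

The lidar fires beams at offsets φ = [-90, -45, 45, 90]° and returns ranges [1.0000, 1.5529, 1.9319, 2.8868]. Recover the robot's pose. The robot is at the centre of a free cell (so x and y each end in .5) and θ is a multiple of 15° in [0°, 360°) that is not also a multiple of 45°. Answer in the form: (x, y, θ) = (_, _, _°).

Enumerate (i+0.5, j+0.5, θ) over the 21 free cells and 16 admissible headings. For each, cast all 4 beams and compare to the given ranges.
  (1.5, 2.5, 75°): beam 1 = 3.6235 ≠ 1.0000 ✗
  (3.5, 4.5, 150°): beam 1 = 0.5774 ≠ 1.0000 ✗
  (4.5, 4.5, 195°): beam 1 = 0.5176 ≠ 1.0000 ✗
  (6.5, 1.5, 30°): beam 1 = 0.5774 ≠ 1.0000 ✗
  (2.5, 4.5, 195°): beam 1 = 0.5176 ≠ 1.0000 ✗
  …
  (1.5, 2.5, 330°): r_1=1.0000, r_2=1.5529, r_3=1.9319, r_4=2.8868 — all match ✓
Unique over the lattice → pose = (1.5, 2.5, 330°).

(x, y, θ) = (1.5, 2.5, 330°)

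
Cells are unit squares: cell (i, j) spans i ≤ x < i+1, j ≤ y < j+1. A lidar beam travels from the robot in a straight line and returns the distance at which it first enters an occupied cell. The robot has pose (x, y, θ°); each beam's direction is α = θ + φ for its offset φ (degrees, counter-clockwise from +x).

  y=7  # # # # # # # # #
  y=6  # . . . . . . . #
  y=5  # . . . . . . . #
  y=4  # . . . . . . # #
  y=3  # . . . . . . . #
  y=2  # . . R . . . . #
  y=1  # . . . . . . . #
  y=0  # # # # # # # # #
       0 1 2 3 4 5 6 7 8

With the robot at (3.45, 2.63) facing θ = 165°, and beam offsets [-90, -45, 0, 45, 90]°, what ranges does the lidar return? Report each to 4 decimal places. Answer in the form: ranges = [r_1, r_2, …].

beam 1: φ=-90°, α=75°
  dir = (cos 75°, sin 75°) = (0.2588, 0.9659); from cell (3,2)
  next x-line at t=2.1250, next y-line at t=0.3831; Δt_x=3.8637, Δt_y=1.0353
    y: enter (3,3) at t=0.3831
    y: enter (3,4) at t=1.4183
    x: enter (4,4) at t=2.1250
    y: enter (4,5) at t=2.4536
    y: enter (4,6) at t=3.4889
    y: enter (4,7) at t=4.5242 ← occupied
  → r_1 = 4.5242
beam 2: φ=-45°, α=120°
  dir = (cos 120°, sin 120°) = (-0.5000, 0.8660); from cell (3,2)
  next x-line at t=0.9000, next y-line at t=0.4272; Δt_x=2.0000, Δt_y=1.1547
    y: enter (3,3) at t=0.4272
    x: enter (2,3) at t=0.9000
    y: enter (2,4) at t=1.5819
    y: enter (2,5) at t=2.7366
    x: enter (1,5) at t=2.9000
    y: enter (1,6) at t=3.8913
    x: enter (0,6) at t=4.9000 ← occupied
  → r_2 = 4.9000
beam 3: φ=0°, α=165°
  dir = (cos 165°, sin 165°) = (-0.9659, 0.2588); from cell (3,2)
  next x-line at t=0.4659, next y-line at t=1.4296; Δt_x=1.0353, Δt_y=3.8637
    x: enter (2,2) at t=0.4659
    y: enter (2,3) at t=1.4296
    x: enter (1,3) at t=1.5012
    x: enter (0,3) at t=2.5364 ← occupied
  → r_3 = 2.5364
beam 4: φ=45°, α=210°
  dir = (cos 210°, sin 210°) = (-0.8660, -0.5000); from cell (3,2)
  next x-line at t=0.5196, next y-line at t=1.2600; Δt_x=1.1547, Δt_y=2.0000
    x: enter (2,2) at t=0.5196
    y: enter (2,1) at t=1.2600
    x: enter (1,1) at t=1.6743
    x: enter (0,1) at t=2.8290 ← occupied
  → r_4 = 2.8290
beam 5: φ=90°, α=255°
  dir = (cos 255°, sin 255°) = (-0.2588, -0.9659); from cell (3,2)
  next x-line at t=1.7387, next y-line at t=0.6522; Δt_x=3.8637, Δt_y=1.0353
    y: enter (3,1) at t=0.6522
    y: enter (3,0) at t=1.6875 ← occupied
  → r_5 = 1.6875

ranges = [4.5242, 4.9000, 2.5364, 2.8290, 1.6875]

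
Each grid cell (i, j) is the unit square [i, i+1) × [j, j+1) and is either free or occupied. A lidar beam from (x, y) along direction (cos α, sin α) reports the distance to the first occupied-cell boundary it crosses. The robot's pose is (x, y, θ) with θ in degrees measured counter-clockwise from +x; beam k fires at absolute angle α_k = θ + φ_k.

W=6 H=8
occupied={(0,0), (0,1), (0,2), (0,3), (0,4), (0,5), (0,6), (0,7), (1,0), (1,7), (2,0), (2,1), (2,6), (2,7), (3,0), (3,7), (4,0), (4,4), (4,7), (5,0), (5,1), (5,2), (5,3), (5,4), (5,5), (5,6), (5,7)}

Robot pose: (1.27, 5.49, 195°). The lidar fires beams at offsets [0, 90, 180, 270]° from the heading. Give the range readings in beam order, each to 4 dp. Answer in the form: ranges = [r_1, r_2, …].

beam 1: φ=0°, α=195°
  dir = (cos 195°, sin 195°) = (-0.9659, -0.2588); from cell (1,5)
  next x-line at t=0.2795, next y-line at t=1.8932; Δt_x=1.0353, Δt_y=3.8637
    x: enter (0,5) at t=0.2795 ← occupied
  → r_1 = 0.2795
beam 2: φ=90°, α=285°
  dir = (cos 285°, sin 285°) = (0.2588, -0.9659); from cell (1,5)
  next x-line at t=2.8205, next y-line at t=0.5073; Δt_x=3.8637, Δt_y=1.0353
    y: enter (1,4) at t=0.5073
    y: enter (1,3) at t=1.5426
    y: enter (1,2) at t=2.5778
    x: enter (2,2) at t=2.8205
    y: enter (2,1) at t=3.6131 ← occupied
  → r_2 = 3.6131
beam 3: φ=180°, α=15°
  dir = (cos 15°, sin 15°) = (0.9659, 0.2588); from cell (1,5)
  next x-line at t=0.7558, next y-line at t=1.9705; Δt_x=1.0353, Δt_y=3.8637
    x: enter (2,5) at t=0.7558
    x: enter (3,5) at t=1.7910
    y: enter (3,6) at t=1.9705
    x: enter (4,6) at t=2.8263
    x: enter (5,6) at t=3.8616 ← occupied
  → r_3 = 3.8616
beam 4: φ=270°, α=105°
  dir = (cos 105°, sin 105°) = (-0.2588, 0.9659); from cell (1,5)
  next x-line at t=1.0432, next y-line at t=0.5280; Δt_x=3.8637, Δt_y=1.0353
    y: enter (1,6) at t=0.5280
    x: enter (0,6) at t=1.0432 ← occupied
  → r_4 = 1.0432

ranges = [0.2795, 3.6131, 3.8616, 1.0432]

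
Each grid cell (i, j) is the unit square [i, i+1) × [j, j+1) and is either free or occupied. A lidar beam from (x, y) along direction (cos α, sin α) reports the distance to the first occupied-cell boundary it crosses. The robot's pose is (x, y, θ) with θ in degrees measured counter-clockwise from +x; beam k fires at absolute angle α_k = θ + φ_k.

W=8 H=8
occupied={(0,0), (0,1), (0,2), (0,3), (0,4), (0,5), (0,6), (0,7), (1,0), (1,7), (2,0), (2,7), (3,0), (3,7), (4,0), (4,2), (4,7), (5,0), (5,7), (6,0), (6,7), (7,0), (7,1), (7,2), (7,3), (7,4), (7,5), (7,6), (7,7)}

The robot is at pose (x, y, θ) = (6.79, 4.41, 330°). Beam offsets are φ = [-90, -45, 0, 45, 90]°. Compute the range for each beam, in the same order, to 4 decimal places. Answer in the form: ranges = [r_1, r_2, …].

ranges = [3.9375, 0.8114, 0.2425, 0.2174, 0.4200]

beam 1: φ=-90°, α=240°
  dir = (cos 240°, sin 240°) = (-0.5000, -0.8660); from cell (6,4)
  next x-line at t=1.5800, next y-line at t=0.4734; Δt_x=2.0000, Δt_y=1.1547
    y: enter (6,3) at t=0.4734
    x: enter (5,3) at t=1.5800
    y: enter (5,2) at t=1.6281
    y: enter (5,1) at t=2.7828
    x: enter (4,1) at t=3.5800
    y: enter (4,0) at t=3.9375 ← occupied
  → r_1 = 3.9375
beam 2: φ=-45°, α=285°
  dir = (cos 285°, sin 285°) = (0.2588, -0.9659); from cell (6,4)
  next x-line at t=0.8114, next y-line at t=0.4245; Δt_x=3.8637, Δt_y=1.0353
    y: enter (6,3) at t=0.4245
    x: enter (7,3) at t=0.8114 ← occupied
  → r_2 = 0.8114
beam 3: φ=0°, α=330°
  dir = (cos 330°, sin 330°) = (0.8660, -0.5000); from cell (6,4)
  next x-line at t=0.2425, next y-line at t=0.8200; Δt_x=1.1547, Δt_y=2.0000
    x: enter (7,4) at t=0.2425 ← occupied
  → r_3 = 0.2425
beam 4: φ=45°, α=15°
  dir = (cos 15°, sin 15°) = (0.9659, 0.2588); from cell (6,4)
  next x-line at t=0.2174, next y-line at t=2.2796; Δt_x=1.0353, Δt_y=3.8637
    x: enter (7,4) at t=0.2174 ← occupied
  → r_4 = 0.2174
beam 5: φ=90°, α=60°
  dir = (cos 60°, sin 60°) = (0.5000, 0.8660); from cell (6,4)
  next x-line at t=0.4200, next y-line at t=0.6813; Δt_x=2.0000, Δt_y=1.1547
    x: enter (7,4) at t=0.4200 ← occupied
  → r_5 = 0.4200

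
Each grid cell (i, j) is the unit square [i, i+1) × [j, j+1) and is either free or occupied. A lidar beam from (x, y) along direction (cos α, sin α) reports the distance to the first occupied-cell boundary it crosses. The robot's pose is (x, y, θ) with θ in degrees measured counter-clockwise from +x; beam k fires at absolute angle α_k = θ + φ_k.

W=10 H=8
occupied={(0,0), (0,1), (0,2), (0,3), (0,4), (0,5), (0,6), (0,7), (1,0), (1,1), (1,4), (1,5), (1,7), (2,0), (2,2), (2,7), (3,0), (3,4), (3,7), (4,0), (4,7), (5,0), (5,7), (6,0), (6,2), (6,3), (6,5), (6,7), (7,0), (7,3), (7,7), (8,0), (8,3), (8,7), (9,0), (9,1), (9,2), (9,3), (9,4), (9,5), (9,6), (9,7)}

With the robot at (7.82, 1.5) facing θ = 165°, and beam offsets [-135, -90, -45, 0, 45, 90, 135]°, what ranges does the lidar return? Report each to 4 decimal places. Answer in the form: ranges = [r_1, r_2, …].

beam 1: φ=-135°, α=30°
  dir = (cos 30°, sin 30°) = (0.8660, 0.5000); from cell (7,1)
  next x-line at t=0.2078, next y-line at t=1.0000; Δt_x=1.1547, Δt_y=2.0000
    x: enter (8,1) at t=0.2078
    y: enter (8,2) at t=1.0000
    x: enter (9,2) at t=1.3625 ← occupied
  → r_1 = 1.3625
beam 2: φ=-90°, α=75°
  dir = (cos 75°, sin 75°) = (0.2588, 0.9659); from cell (7,1)
  next x-line at t=0.6955, next y-line at t=0.5176; Δt_x=3.8637, Δt_y=1.0353
    y: enter (7,2) at t=0.5176
    x: enter (8,2) at t=0.6955
    y: enter (8,3) at t=1.5529 ← occupied
  → r_2 = 1.5529
beam 3: φ=-45°, α=120°
  dir = (cos 120°, sin 120°) = (-0.5000, 0.8660); from cell (7,1)
  next x-line at t=1.6400, next y-line at t=0.5774; Δt_x=2.0000, Δt_y=1.1547
    y: enter (7,2) at t=0.5774
    x: enter (6,2) at t=1.6400 ← occupied
  → r_3 = 1.6400
beam 4: φ=0°, α=165°
  dir = (cos 165°, sin 165°) = (-0.9659, 0.2588); from cell (7,1)
  next x-line at t=0.8489, next y-line at t=1.9319; Δt_x=1.0353, Δt_y=3.8637
    x: enter (6,1) at t=0.8489
    x: enter (5,1) at t=1.8842
    y: enter (5,2) at t=1.9319
    x: enter (4,2) at t=2.9195
    x: enter (3,2) at t=3.9548
    x: enter (2,2) at t=4.9900 ← occupied
  → r_4 = 4.9900
beam 5: φ=45°, α=210°
  dir = (cos 210°, sin 210°) = (-0.8660, -0.5000); from cell (7,1)
  next x-line at t=0.9469, next y-line at t=1.0000; Δt_x=1.1547, Δt_y=2.0000
    x: enter (6,1) at t=0.9469
    y: enter (6,0) at t=1.0000 ← occupied
  → r_5 = 1.0000
beam 6: φ=90°, α=255°
  dir = (cos 255°, sin 255°) = (-0.2588, -0.9659); from cell (7,1)
  next x-line at t=3.1682, next y-line at t=0.5176; Δt_x=3.8637, Δt_y=1.0353
    y: enter (7,0) at t=0.5176 ← occupied
  → r_6 = 0.5176
beam 7: φ=135°, α=300°
  dir = (cos 300°, sin 300°) = (0.5000, -0.8660); from cell (7,1)
  next x-line at t=0.3600, next y-line at t=0.5774; Δt_x=2.0000, Δt_y=1.1547
    x: enter (8,1) at t=0.3600
    y: enter (8,0) at t=0.5774 ← occupied
  → r_7 = 0.5774

ranges = [1.3625, 1.5529, 1.6400, 4.9900, 1.0000, 0.5176, 0.5774]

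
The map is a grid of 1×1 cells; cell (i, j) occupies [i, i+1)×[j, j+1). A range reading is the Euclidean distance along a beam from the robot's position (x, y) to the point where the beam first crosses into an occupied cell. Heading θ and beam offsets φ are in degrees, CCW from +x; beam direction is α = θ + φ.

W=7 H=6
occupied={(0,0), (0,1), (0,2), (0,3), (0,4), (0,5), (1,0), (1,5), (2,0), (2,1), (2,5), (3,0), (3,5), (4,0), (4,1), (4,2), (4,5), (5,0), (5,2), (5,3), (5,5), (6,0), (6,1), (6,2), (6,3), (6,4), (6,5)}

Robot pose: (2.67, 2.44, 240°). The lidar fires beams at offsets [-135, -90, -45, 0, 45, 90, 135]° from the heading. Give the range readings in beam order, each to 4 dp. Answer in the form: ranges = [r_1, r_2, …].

beam 1: φ=-135°, α=105°
  d=(-0.2588,0.9659)  start (2,2)  tX=2.5887 tY=0.5798  stride 1/|dx|=3.8637 1/|dy|=1.0353
    cross y-line → (2,3), t=0.5798
    cross y-line → (2,4), t=1.6150
    cross x-line → (1,4), t=2.5887
    cross y-line → (1,5), t=2.6503 (wall)
  → r_1 = 2.6503
beam 2: φ=-90°, α=150°
  d=(-0.8660,0.5000)  start (2,2)  tX=0.7736 tY=1.1200  stride 1/|dx|=1.1547 1/|dy|=2.0000
    cross x-line → (1,2), t=0.7736
    cross y-line → (1,3), t=1.1200
    cross x-line → (0,3), t=1.9283 (wall)
  → r_2 = 1.9283
beam 3: φ=-45°, α=195°
  d=(-0.9659,-0.2588)  start (2,2)  tX=0.6936 tY=1.7000  stride 1/|dx|=1.0353 1/|dy|=3.8637
    cross x-line → (1,2), t=0.6936
    cross y-line → (1,1), t=1.7000
    cross x-line → (0,1), t=1.7289 (wall)
  → r_3 = 1.7289
beam 4: φ=0°, α=240°
  d=(-0.5000,-0.8660)  start (2,2)  tX=1.3400 tY=0.5081  stride 1/|dx|=2.0000 1/|dy|=1.1547
    cross y-line → (2,1), t=0.5081 (wall)
  → r_4 = 0.5081
beam 5: φ=45°, α=285°
  d=(0.2588,-0.9659)  start (2,2)  tX=1.2750 tY=0.4555  stride 1/|dx|=3.8637 1/|dy|=1.0353
    cross y-line → (2,1), t=0.4555 (wall)
  → r_5 = 0.4555
beam 6: φ=90°, α=330°
  d=(0.8660,-0.5000)  start (2,2)  tX=0.3811 tY=0.8800  stride 1/|dx|=1.1547 1/|dy|=2.0000
    cross x-line → (3,2), t=0.3811
    cross y-line → (3,1), t=0.8800
    cross x-line → (4,1), t=1.5358 (wall)
  → r_6 = 1.5358
beam 7: φ=135°, α=15°
  d=(0.9659,0.2588)  start (2,2)  tX=0.3416 tY=2.1637  stride 1/|dx|=1.0353 1/|dy|=3.8637
    cross x-line → (3,2), t=0.3416
    cross x-line → (4,2), t=1.3769 (wall)
  → r_7 = 1.3769

ranges = [2.6503, 1.9283, 1.7289, 0.5081, 0.4555, 1.5358, 1.3769]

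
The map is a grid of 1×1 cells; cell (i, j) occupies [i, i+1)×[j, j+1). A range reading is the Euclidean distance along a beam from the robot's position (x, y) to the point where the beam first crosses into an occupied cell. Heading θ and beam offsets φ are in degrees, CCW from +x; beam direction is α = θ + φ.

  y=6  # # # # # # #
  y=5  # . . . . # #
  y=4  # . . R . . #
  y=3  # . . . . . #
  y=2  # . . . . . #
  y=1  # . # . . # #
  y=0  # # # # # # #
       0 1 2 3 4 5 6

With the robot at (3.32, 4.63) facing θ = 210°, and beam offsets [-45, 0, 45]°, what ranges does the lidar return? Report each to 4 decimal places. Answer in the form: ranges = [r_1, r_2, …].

beam 1: φ=-45°, α=165°
  d=(-0.9659,0.2588)  start (3,4)  tX=0.3313 tY=1.4296  stride 1/|dx|=1.0353 1/|dy|=3.8637
    cross x-line → (2,4), t=0.3313
    cross x-line → (1,4), t=1.3666
    cross y-line → (1,5), t=1.4296
    cross x-line → (0,5), t=2.4018 (wall)
  → r_1 = 2.4018
beam 2: φ=0°, α=210°
  d=(-0.8660,-0.5000)  start (3,4)  tX=0.3695 tY=1.2600  stride 1/|dx|=1.1547 1/|dy|=2.0000
    cross x-line → (2,4), t=0.3695
    cross y-line → (2,3), t=1.2600
    cross x-line → (1,3), t=1.5242
    cross x-line → (0,3), t=2.6789 (wall)
  → r_2 = 2.6789
beam 3: φ=45°, α=255°
  d=(-0.2588,-0.9659)  start (3,4)  tX=1.2364 tY=0.6522  stride 1/|dx|=3.8637 1/|dy|=1.0353
    cross y-line → (3,3), t=0.6522
    cross x-line → (2,3), t=1.2364
    cross y-line → (2,2), t=1.6875
    cross y-line → (2,1), t=2.7228 (wall)
  → r_3 = 2.7228

ranges = [2.4018, 2.6789, 2.7228]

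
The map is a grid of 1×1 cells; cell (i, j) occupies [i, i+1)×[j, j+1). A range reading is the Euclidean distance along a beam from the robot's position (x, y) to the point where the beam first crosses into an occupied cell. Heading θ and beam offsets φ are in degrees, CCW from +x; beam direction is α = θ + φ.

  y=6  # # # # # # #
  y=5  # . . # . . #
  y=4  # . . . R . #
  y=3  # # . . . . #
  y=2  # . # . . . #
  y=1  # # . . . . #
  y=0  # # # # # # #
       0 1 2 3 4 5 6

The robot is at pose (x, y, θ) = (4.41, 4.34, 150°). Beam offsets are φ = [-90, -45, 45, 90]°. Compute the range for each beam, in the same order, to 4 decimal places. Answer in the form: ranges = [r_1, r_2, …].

ranges = [1.9168, 1.5841, 2.4950, 3.8567]

beam 1: φ=-90°, α=60°
  dir = (cos 60°, sin 60°) = (0.5000, 0.8660); from cell (4,4)
  next x-line at t=1.1800, next y-line at t=0.7621; Δt_x=2.0000, Δt_y=1.1547
    y: enter (4,5) at t=0.7621
    x: enter (5,5) at t=1.1800
    y: enter (5,6) at t=1.9168 ← occupied
  → r_1 = 1.9168
beam 2: φ=-45°, α=105°
  dir = (cos 105°, sin 105°) = (-0.2588, 0.9659); from cell (4,4)
  next x-line at t=1.5841, next y-line at t=0.6833; Δt_x=3.8637, Δt_y=1.0353
    y: enter (4,5) at t=0.6833
    x: enter (3,5) at t=1.5841 ← occupied
  → r_2 = 1.5841
beam 3: φ=45°, α=195°
  dir = (cos 195°, sin 195°) = (-0.9659, -0.2588); from cell (4,4)
  next x-line at t=0.4245, next y-line at t=1.3137; Δt_x=1.0353, Δt_y=3.8637
    x: enter (3,4) at t=0.4245
    y: enter (3,3) at t=1.3137
    x: enter (2,3) at t=1.4597
    x: enter (1,3) at t=2.4950 ← occupied
  → r_3 = 2.4950
beam 4: φ=90°, α=240°
  dir = (cos 240°, sin 240°) = (-0.5000, -0.8660); from cell (4,4)
  next x-line at t=0.8200, next y-line at t=0.3926; Δt_x=2.0000, Δt_y=1.1547
    y: enter (4,3) at t=0.3926
    x: enter (3,3) at t=0.8200
    y: enter (3,2) at t=1.5473
    y: enter (3,1) at t=2.7020
    x: enter (2,1) at t=2.8200
    y: enter (2,0) at t=3.8567 ← occupied
  → r_4 = 3.8567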